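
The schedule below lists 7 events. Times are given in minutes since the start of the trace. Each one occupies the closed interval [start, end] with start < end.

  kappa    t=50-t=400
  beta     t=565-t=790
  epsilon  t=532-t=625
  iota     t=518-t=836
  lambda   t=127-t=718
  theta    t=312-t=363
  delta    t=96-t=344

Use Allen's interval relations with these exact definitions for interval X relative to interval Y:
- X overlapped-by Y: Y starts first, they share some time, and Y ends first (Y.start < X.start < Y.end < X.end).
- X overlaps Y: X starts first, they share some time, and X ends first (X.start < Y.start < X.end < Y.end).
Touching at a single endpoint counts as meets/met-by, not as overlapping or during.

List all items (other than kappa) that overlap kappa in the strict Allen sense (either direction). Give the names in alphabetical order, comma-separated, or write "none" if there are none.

Target kappa = [t=50, t=400].
beta [t=565, t=790] → after → no.
delta [t=96, t=344] → during → no.
epsilon [t=532, t=625] → after → no.
iota [t=518, t=836] → after → no.
lambda [t=127, t=718] → overlapped-by → yes.
theta [t=312, t=363] → during → no.
Result: lambda.

lambda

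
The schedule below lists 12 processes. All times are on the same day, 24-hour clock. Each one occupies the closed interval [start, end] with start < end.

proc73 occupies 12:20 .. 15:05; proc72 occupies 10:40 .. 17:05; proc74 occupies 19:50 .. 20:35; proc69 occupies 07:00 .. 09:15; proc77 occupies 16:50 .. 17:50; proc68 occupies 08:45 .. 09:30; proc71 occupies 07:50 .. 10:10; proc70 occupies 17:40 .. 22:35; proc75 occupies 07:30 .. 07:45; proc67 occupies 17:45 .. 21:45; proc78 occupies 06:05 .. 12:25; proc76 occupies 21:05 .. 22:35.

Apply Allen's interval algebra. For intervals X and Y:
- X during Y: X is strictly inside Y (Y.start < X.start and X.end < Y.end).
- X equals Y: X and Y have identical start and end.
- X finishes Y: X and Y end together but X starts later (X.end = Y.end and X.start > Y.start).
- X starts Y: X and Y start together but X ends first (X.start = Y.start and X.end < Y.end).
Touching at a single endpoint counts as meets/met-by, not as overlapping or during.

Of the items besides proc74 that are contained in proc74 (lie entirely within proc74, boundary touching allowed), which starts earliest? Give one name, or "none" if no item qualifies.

Target proc74 = [19:50, 20:35].
proc67 [17:45, 21:45] → contains → excluded.
proc68 [08:45, 09:30] → before → excluded.
proc69 [07:00, 09:15] → before → excluded.
proc70 [17:40, 22:35] → contains → excluded.
proc71 [07:50, 10:10] → before → excluded.
proc72 [10:40, 17:05] → before → excluded.
proc73 [12:20, 15:05] → before → excluded.
proc75 [07:30, 07:45] → before → excluded.
proc76 [21:05, 22:35] → after → excluded.
proc77 [16:50, 17:50] → before → excluded.
proc78 [06:05, 12:25] → before → excluded.
No candidates → none.

none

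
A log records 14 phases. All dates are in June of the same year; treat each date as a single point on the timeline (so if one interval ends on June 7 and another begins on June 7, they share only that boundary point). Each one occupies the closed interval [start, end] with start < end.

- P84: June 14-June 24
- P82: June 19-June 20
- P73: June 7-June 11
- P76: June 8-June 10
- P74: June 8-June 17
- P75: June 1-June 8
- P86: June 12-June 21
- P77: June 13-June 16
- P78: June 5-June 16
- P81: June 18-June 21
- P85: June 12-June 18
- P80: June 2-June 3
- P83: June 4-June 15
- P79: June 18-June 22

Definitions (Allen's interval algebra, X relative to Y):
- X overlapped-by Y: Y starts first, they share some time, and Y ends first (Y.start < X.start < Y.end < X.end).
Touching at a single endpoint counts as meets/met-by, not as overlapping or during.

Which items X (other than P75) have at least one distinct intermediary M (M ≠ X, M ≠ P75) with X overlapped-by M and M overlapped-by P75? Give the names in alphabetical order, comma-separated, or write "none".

Target P75 = [June 1, June 8].
Intermediaries M with M overlapped-by P75: P73, P78, P83.
Via P73 — items with X overlapped-by P73: P74.
Via P78 — items with X overlapped-by P78: P74, P84, P85, P86.
Via P83 — items with X overlapped-by P83: P74, P77, P78, P84, P85, P86.
Union: P74, P77, P78, P84, P85, P86.

P74, P77, P78, P84, P85, P86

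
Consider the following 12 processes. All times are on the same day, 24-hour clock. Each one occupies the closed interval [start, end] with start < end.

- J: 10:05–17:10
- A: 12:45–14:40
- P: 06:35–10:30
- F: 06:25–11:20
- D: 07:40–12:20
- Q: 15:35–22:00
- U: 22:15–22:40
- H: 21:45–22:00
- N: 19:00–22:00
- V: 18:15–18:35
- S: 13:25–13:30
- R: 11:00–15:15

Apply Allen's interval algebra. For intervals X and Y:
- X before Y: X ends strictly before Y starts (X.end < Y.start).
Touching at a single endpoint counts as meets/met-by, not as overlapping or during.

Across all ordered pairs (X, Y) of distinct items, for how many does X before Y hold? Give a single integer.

Checking all 132 ordered pairs for relation 'before'; matching pairs in alphabetical order:
(A, H): A before H ✓
(A, N): A before N ✓
(A, Q): A before Q ✓
(A, U): A before U ✓
(A, V): A before V ✓
(D, A): D before A ✓
(D, H): D before H ✓
(D, N): D before N ✓
(D, Q): D before Q ✓
(D, S): D before S ✓
(D, U): D before U ✓
(D, V): D before V ✓
(F, A): F before A ✓
(F, H): F before H ✓
(F, N): F before N ✓
(F, Q): F before Q ✓
(F, S): F before S ✓
(F, U): F before U ✓
(F, V): F before V ✓
(H, U): H before U ✓
(J, H): J before H ✓
(J, N): J before N ✓
(J, U): J before U ✓
(J, V): J before V ✓
... plus 23 further pairs not listed.
Count: 47.

47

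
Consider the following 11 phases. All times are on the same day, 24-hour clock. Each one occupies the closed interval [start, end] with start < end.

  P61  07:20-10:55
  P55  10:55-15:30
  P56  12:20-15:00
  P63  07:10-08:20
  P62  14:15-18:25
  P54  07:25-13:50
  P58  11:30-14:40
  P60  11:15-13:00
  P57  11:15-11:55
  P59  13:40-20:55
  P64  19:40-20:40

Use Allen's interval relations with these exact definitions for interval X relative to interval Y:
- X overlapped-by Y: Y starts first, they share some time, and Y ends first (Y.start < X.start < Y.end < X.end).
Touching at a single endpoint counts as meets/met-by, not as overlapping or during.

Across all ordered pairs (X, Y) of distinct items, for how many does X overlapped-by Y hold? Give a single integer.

17

Checking all 110 ordered pairs for relation 'overlapped-by'; matching pairs in alphabetical order:
(P54, P61): P54 overlapped-by P61 ✓
(P54, P63): P54 overlapped-by P63 ✓
(P55, P54): P55 overlapped-by P54 ✓
(P56, P54): P56 overlapped-by P54 ✓
(P56, P58): P56 overlapped-by P58 ✓
(P56, P60): P56 overlapped-by P60 ✓
(P58, P54): P58 overlapped-by P54 ✓
(P58, P57): P58 overlapped-by P57 ✓
(P58, P60): P58 overlapped-by P60 ✓
(P59, P54): P59 overlapped-by P54 ✓
(P59, P55): P59 overlapped-by P55 ✓
(P59, P56): P59 overlapped-by P56 ✓
(P59, P58): P59 overlapped-by P58 ✓
(P61, P63): P61 overlapped-by P63 ✓
(P62, P55): P62 overlapped-by P55 ✓
(P62, P56): P62 overlapped-by P56 ✓
(P62, P58): P62 overlapped-by P58 ✓
Count: 17.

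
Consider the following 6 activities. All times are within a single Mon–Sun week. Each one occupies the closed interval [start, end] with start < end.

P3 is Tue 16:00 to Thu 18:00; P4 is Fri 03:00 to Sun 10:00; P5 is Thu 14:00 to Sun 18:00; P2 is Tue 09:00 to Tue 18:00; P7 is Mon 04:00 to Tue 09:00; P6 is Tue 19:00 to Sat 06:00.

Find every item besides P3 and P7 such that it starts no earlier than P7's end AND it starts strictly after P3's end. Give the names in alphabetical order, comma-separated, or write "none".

P4

Conditions: its start is no earlier than P7's end (X.start >= Tue 09:00) AND its start is strictly after P3's end (X.start > Thu 18:00).
P2: start Tue 09:00 >= Tue 09:00? ✓; start Tue 09:00 > Thu 18:00? ✗ → no.
P4: start Fri 03:00 >= Tue 09:00? ✓; start Fri 03:00 > Thu 18:00? ✓ → yes.
P5: start Thu 14:00 >= Tue 09:00? ✓; start Thu 14:00 > Thu 18:00? ✗ → no.
P6: start Tue 19:00 >= Tue 09:00? ✓; start Tue 19:00 > Thu 18:00? ✗ → no.
Result: P4.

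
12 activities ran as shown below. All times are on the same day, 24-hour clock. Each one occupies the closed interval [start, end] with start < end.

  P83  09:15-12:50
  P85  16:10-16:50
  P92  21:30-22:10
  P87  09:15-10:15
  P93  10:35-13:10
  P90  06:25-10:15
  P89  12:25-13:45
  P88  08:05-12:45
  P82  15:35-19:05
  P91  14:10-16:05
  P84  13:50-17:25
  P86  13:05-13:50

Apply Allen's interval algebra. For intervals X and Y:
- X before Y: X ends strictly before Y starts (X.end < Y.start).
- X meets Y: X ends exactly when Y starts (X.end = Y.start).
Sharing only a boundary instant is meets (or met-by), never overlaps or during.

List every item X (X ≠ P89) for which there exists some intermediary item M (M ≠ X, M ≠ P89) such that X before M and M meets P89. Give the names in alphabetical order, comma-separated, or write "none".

none

Target P89 = [12:25, 13:45].
Intermediaries M with M meets P89: none.
Union: none.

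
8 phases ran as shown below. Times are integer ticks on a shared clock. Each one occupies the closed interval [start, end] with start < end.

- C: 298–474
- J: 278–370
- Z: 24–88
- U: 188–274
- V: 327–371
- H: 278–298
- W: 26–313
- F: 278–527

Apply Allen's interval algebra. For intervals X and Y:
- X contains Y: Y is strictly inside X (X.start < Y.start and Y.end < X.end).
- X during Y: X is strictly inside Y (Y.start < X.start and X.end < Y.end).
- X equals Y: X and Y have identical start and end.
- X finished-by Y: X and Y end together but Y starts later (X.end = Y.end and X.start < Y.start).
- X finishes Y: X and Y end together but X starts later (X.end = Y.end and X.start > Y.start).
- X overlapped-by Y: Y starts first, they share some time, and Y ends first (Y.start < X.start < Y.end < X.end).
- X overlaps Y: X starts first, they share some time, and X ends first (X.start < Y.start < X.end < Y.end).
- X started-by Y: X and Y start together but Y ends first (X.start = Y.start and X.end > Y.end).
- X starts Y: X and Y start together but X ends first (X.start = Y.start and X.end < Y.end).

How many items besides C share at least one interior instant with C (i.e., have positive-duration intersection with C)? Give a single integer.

Target C = [298, 474].
F [278, 527] → contains → counts.
H [278, 298] → meets → no.
J [278, 370] → overlaps → counts.
U [188, 274] → before → no.
V [327, 371] → during → counts.
W [26, 313] → overlaps → counts.
Z [24, 88] → before → no.
Total: 4.

4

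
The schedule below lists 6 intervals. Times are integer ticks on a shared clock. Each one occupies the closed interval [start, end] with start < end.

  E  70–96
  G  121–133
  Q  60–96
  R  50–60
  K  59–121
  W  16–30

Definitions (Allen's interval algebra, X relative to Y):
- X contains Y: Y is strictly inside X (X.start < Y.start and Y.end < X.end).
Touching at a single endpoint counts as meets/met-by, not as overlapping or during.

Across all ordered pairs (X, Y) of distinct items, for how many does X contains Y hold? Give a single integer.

Checking all 30 ordered pairs for relation 'contains'; matching pairs in alphabetical order:
(K, E): K contains E ✓
(K, Q): K contains Q ✓
Count: 2.

2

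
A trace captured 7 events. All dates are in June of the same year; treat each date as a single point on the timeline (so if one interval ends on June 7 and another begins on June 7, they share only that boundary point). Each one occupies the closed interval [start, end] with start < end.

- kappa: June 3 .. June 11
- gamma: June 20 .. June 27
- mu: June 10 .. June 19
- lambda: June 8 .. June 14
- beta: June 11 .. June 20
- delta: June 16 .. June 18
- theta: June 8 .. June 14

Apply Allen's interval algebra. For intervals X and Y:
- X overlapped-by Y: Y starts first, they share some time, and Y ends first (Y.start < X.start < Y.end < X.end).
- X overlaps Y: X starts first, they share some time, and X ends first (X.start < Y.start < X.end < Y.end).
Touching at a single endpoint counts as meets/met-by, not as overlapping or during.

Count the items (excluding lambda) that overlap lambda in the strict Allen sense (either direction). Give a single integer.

Target lambda = [June 8, June 14].
beta [June 11, June 20] → overlapped-by → counts.
delta [June 16, June 18] → after → no.
gamma [June 20, June 27] → after → no.
kappa [June 3, June 11] → overlaps → counts.
mu [June 10, June 19] → overlapped-by → counts.
theta [June 8, June 14] → equals → no.
Total: 3.

3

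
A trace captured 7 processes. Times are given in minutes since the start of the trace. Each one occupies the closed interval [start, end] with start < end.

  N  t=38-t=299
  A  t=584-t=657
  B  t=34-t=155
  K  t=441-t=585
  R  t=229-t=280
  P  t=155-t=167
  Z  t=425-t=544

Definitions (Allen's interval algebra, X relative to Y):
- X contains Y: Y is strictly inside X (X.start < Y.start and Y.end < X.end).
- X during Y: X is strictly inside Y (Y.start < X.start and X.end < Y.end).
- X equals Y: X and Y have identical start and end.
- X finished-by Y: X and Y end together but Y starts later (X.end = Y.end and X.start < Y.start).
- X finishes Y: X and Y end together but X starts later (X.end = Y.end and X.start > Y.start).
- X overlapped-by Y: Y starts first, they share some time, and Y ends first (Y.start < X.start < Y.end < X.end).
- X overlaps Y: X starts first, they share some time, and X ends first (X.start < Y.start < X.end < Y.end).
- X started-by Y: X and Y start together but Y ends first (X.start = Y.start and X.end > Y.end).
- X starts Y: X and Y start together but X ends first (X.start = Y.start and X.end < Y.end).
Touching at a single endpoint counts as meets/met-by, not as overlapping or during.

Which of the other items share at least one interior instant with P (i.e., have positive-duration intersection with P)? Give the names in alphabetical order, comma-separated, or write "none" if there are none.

N

Target P = [t=155, t=167].
A [t=584, t=657] → after → no.
B [t=34, t=155] → meets → no.
K [t=441, t=585] → after → no.
N [t=38, t=299] → contains → yes.
R [t=229, t=280] → after → no.
Z [t=425, t=544] → after → no.
Result: N.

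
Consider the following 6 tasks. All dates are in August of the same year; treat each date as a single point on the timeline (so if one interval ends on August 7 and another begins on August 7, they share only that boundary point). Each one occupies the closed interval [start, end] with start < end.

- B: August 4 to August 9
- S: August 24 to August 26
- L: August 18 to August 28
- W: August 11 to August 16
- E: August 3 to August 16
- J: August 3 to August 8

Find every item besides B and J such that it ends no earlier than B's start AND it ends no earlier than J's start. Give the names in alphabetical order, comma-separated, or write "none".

Conditions: its end is no earlier than B's start (X.end >= August 4) AND its end is no earlier than J's start (X.end >= August 3).
E: end August 16 >= August 4? ✓; end August 16 >= August 3? ✓ → yes.
L: end August 28 >= August 4? ✓; end August 28 >= August 3? ✓ → yes.
S: end August 26 >= August 4? ✓; end August 26 >= August 3? ✓ → yes.
W: end August 16 >= August 4? ✓; end August 16 >= August 3? ✓ → yes.
Result: E, L, S, W.

E, L, S, W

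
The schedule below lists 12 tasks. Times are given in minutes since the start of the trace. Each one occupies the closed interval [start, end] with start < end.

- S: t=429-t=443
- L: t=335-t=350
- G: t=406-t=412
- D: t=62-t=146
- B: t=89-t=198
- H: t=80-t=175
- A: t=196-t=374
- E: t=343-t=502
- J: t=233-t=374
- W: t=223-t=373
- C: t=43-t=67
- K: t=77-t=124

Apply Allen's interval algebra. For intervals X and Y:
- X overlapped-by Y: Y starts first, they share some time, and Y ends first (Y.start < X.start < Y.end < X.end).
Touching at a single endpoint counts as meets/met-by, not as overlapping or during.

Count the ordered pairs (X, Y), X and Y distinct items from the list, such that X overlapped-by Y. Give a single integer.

Checking all 132 ordered pairs for relation 'overlapped-by'; matching pairs in alphabetical order:
(A, B): A overlapped-by B ✓
(B, D): B overlapped-by D ✓
(B, H): B overlapped-by H ✓
(B, K): B overlapped-by K ✓
(D, C): D overlapped-by C ✓
(E, A): E overlapped-by A ✓
(E, J): E overlapped-by J ✓
(E, L): E overlapped-by L ✓
(E, W): E overlapped-by W ✓
(H, D): H overlapped-by D ✓
(H, K): H overlapped-by K ✓
(J, W): J overlapped-by W ✓
Count: 12.

12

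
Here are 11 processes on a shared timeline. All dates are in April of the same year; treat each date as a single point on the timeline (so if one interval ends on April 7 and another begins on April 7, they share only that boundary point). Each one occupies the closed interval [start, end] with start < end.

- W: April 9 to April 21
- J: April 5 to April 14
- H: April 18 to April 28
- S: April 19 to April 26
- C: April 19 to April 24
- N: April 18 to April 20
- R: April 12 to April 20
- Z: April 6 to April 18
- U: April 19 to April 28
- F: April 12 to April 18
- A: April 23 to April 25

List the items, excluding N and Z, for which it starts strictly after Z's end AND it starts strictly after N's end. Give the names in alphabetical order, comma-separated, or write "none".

A

Conditions: its start is strictly after Z's end (X.start > April 18) AND its start is strictly after N's end (X.start > April 20).
A: start April 23 > April 18? ✓; start April 23 > April 20? ✓ → yes.
C: start April 19 > April 18? ✓; start April 19 > April 20? ✗ → no.
F: start April 12 > April 18? ✗; start April 12 > April 20? ✗ → no.
H: start April 18 > April 18? ✗; start April 18 > April 20? ✗ → no.
J: start April 5 > April 18? ✗; start April 5 > April 20? ✗ → no.
R: start April 12 > April 18? ✗; start April 12 > April 20? ✗ → no.
S: start April 19 > April 18? ✓; start April 19 > April 20? ✗ → no.
U: start April 19 > April 18? ✓; start April 19 > April 20? ✗ → no.
W: start April 9 > April 18? ✗; start April 9 > April 20? ✗ → no.
Result: A.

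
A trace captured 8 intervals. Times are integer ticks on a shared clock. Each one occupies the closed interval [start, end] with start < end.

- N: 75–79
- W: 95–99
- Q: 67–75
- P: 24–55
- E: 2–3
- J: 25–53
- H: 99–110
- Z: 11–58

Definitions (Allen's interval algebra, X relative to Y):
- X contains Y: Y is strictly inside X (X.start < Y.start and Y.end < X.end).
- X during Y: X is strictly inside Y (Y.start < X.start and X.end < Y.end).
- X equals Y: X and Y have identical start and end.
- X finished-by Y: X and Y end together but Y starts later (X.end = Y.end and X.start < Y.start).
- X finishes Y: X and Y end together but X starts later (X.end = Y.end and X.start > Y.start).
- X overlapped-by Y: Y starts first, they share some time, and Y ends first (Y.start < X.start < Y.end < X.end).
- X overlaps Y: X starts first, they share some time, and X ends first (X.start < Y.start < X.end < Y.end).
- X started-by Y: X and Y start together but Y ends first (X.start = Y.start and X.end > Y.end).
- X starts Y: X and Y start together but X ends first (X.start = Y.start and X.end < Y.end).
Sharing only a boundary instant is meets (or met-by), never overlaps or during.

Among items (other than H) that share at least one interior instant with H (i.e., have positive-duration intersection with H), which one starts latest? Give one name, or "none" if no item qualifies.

Target H = [99, 110].
E [2, 3] → before → excluded.
J [25, 53] → before → excluded.
N [75, 79] → before → excluded.
P [24, 55] → before → excluded.
Q [67, 75] → before → excluded.
W [95, 99] → meets → excluded.
Z [11, 58] → before → excluded.
No candidates → none.

none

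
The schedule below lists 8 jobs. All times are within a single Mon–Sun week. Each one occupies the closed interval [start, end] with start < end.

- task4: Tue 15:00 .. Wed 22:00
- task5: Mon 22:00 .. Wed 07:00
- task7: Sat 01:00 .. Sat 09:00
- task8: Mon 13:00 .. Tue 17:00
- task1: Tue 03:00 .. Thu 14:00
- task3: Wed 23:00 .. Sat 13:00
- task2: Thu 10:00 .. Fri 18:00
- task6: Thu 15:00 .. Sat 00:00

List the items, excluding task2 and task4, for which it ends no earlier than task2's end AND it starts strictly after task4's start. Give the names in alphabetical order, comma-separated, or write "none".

Conditions: its end is no earlier than task2's end (X.end >= Fri 18:00) AND its start is strictly after task4's start (X.start > Tue 15:00).
task1: end Thu 14:00 >= Fri 18:00? ✗; start Tue 03:00 > Tue 15:00? ✗ → no.
task3: end Sat 13:00 >= Fri 18:00? ✓; start Wed 23:00 > Tue 15:00? ✓ → yes.
task5: end Wed 07:00 >= Fri 18:00? ✗; start Mon 22:00 > Tue 15:00? ✗ → no.
task6: end Sat 00:00 >= Fri 18:00? ✓; start Thu 15:00 > Tue 15:00? ✓ → yes.
task7: end Sat 09:00 >= Fri 18:00? ✓; start Sat 01:00 > Tue 15:00? ✓ → yes.
task8: end Tue 17:00 >= Fri 18:00? ✗; start Mon 13:00 > Tue 15:00? ✗ → no.
Result: task3, task6, task7.

task3, task6, task7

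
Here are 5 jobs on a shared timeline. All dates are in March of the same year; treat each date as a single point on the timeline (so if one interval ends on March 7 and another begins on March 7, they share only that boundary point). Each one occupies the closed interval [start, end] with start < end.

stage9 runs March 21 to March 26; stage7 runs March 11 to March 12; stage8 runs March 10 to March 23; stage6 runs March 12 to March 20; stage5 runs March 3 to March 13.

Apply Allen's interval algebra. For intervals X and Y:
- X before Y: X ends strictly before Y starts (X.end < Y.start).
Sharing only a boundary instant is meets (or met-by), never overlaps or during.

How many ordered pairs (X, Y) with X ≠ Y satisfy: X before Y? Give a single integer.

Checking all 20 ordered pairs for relation 'before'; matching pairs in alphabetical order:
(stage5, stage9): stage5 before stage9 ✓
(stage6, stage9): stage6 before stage9 ✓
(stage7, stage9): stage7 before stage9 ✓
Count: 3.

3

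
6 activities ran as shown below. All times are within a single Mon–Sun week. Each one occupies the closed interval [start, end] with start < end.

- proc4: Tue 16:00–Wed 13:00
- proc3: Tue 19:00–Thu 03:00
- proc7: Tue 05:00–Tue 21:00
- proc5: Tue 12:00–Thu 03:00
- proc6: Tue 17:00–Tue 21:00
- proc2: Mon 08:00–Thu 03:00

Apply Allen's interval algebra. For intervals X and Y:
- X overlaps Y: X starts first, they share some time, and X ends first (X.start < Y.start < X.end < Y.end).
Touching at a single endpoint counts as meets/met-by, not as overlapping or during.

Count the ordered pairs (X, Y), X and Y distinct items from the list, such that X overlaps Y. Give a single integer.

Checking all 30 ordered pairs for relation 'overlaps'; matching pairs in alphabetical order:
(proc4, proc3): proc4 overlaps proc3 ✓
(proc6, proc3): proc6 overlaps proc3 ✓
(proc7, proc3): proc7 overlaps proc3 ✓
(proc7, proc4): proc7 overlaps proc4 ✓
(proc7, proc5): proc7 overlaps proc5 ✓
Count: 5.

5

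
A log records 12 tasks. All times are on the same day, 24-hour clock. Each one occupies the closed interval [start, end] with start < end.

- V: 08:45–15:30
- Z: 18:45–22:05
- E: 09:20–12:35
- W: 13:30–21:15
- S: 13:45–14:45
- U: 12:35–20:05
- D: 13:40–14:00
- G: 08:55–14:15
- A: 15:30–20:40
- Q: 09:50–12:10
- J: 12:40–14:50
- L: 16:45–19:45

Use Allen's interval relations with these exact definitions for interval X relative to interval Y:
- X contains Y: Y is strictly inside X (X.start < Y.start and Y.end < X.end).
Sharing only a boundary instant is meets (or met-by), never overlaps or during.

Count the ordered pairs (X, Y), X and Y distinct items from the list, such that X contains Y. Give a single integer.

21

Checking all 132 ordered pairs for relation 'contains'; matching pairs in alphabetical order:
(A, L): A contains L ✓
(E, Q): E contains Q ✓
(G, D): G contains D ✓
(G, E): G contains E ✓
(G, Q): G contains Q ✓
(J, D): J contains D ✓
(J, S): J contains S ✓
(U, D): U contains D ✓
(U, J): U contains J ✓
(U, L): U contains L ✓
(U, S): U contains S ✓
(V, D): V contains D ✓
(V, E): V contains E ✓
(V, G): V contains G ✓
(V, J): V contains J ✓
(V, Q): V contains Q ✓
(V, S): V contains S ✓
(W, A): W contains A ✓
(W, D): W contains D ✓
(W, L): W contains L ✓
(W, S): W contains S ✓
Count: 21.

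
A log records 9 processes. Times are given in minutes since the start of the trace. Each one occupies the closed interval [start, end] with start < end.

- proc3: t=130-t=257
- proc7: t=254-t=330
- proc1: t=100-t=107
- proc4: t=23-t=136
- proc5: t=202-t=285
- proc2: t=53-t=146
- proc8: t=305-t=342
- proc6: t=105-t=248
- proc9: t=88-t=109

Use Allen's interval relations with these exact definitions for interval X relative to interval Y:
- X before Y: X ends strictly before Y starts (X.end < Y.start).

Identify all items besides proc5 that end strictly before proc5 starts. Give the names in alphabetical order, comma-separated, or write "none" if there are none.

proc1, proc2, proc4, proc9

Target proc5 = [t=202, t=285].
proc1 [t=100, t=107] → before → yes.
proc2 [t=53, t=146] → before → yes.
proc3 [t=130, t=257] → overlaps → no.
proc4 [t=23, t=136] → before → yes.
proc6 [t=105, t=248] → overlaps → no.
proc7 [t=254, t=330] → overlapped-by → no.
proc8 [t=305, t=342] → after → no.
proc9 [t=88, t=109] → before → yes.
Result: proc1, proc2, proc4, proc9.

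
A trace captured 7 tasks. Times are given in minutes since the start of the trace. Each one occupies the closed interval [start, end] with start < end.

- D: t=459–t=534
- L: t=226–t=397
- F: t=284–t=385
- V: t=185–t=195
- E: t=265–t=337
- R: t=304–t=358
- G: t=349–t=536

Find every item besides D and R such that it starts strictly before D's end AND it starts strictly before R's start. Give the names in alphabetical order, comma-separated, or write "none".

E, F, L, V

Conditions: its start is strictly before D's end (X.start < t=534) AND its start is strictly before R's start (X.start < t=304).
E: start t=265 < t=534? ✓; start t=265 < t=304? ✓ → yes.
F: start t=284 < t=534? ✓; start t=284 < t=304? ✓ → yes.
G: start t=349 < t=534? ✓; start t=349 < t=304? ✗ → no.
L: start t=226 < t=534? ✓; start t=226 < t=304? ✓ → yes.
V: start t=185 < t=534? ✓; start t=185 < t=304? ✓ → yes.
Result: E, F, L, V.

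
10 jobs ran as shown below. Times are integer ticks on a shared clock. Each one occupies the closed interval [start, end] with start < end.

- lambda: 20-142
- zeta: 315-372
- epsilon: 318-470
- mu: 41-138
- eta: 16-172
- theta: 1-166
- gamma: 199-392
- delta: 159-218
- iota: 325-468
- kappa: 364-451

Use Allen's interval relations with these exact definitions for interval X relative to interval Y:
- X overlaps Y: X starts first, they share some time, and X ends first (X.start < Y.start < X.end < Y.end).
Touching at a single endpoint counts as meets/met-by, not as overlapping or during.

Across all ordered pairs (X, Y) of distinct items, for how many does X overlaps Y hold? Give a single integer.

10

Checking all 90 ordered pairs for relation 'overlaps'; matching pairs in alphabetical order:
(delta, gamma): delta overlaps gamma ✓
(eta, delta): eta overlaps delta ✓
(gamma, epsilon): gamma overlaps epsilon ✓
(gamma, iota): gamma overlaps iota ✓
(gamma, kappa): gamma overlaps kappa ✓
(theta, delta): theta overlaps delta ✓
(theta, eta): theta overlaps eta ✓
(zeta, epsilon): zeta overlaps epsilon ✓
(zeta, iota): zeta overlaps iota ✓
(zeta, kappa): zeta overlaps kappa ✓
Count: 10.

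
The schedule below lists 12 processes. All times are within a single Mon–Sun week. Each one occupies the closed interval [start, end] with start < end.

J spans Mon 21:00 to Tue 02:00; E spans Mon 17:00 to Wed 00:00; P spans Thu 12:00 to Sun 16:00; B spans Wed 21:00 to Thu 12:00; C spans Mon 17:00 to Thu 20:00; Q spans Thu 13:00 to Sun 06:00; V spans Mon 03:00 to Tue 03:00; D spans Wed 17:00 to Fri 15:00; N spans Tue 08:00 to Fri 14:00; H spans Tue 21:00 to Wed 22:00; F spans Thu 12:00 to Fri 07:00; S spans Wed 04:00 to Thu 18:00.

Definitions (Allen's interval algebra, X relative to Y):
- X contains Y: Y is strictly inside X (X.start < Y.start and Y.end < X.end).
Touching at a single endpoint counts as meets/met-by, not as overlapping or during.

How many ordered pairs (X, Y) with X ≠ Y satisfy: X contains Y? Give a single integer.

14

Checking all 132 ordered pairs for relation 'contains'; matching pairs in alphabetical order:
(C, B): C contains B ✓
(C, H): C contains H ✓
(C, J): C contains J ✓
(C, S): C contains S ✓
(D, B): D contains B ✓
(D, F): D contains F ✓
(E, J): E contains J ✓
(N, B): N contains B ✓
(N, F): N contains F ✓
(N, H): N contains H ✓
(N, S): N contains S ✓
(P, Q): P contains Q ✓
(S, B): S contains B ✓
(V, J): V contains J ✓
Count: 14.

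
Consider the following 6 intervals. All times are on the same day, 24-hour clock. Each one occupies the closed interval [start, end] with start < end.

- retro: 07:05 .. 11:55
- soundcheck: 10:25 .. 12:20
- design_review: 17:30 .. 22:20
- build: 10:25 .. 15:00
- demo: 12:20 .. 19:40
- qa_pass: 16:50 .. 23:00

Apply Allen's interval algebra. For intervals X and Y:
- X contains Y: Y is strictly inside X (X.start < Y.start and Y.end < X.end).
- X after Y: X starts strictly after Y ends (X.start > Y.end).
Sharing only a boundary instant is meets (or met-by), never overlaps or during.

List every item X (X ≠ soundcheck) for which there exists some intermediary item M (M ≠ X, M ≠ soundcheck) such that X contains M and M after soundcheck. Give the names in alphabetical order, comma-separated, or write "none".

qa_pass

Target soundcheck = [10:25, 12:20].
Intermediaries M with M after soundcheck: design_review, qa_pass.
Via design_review — items with X contains design_review: qa_pass.
Via qa_pass — items with X contains qa_pass: none.
Union: qa_pass.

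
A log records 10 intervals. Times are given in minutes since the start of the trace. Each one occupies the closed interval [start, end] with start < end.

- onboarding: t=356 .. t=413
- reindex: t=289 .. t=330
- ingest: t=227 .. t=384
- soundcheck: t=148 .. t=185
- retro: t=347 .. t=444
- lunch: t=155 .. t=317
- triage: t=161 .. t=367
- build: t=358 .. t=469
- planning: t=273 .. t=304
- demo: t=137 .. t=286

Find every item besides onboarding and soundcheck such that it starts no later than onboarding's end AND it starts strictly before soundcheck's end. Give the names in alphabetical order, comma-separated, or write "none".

Conditions: its start is no later than onboarding's end (X.start <= t=413) AND its start is strictly before soundcheck's end (X.start < t=185).
build: start t=358 <= t=413? ✓; start t=358 < t=185? ✗ → no.
demo: start t=137 <= t=413? ✓; start t=137 < t=185? ✓ → yes.
ingest: start t=227 <= t=413? ✓; start t=227 < t=185? ✗ → no.
lunch: start t=155 <= t=413? ✓; start t=155 < t=185? ✓ → yes.
planning: start t=273 <= t=413? ✓; start t=273 < t=185? ✗ → no.
reindex: start t=289 <= t=413? ✓; start t=289 < t=185? ✗ → no.
retro: start t=347 <= t=413? ✓; start t=347 < t=185? ✗ → no.
triage: start t=161 <= t=413? ✓; start t=161 < t=185? ✓ → yes.
Result: demo, lunch, triage.

demo, lunch, triage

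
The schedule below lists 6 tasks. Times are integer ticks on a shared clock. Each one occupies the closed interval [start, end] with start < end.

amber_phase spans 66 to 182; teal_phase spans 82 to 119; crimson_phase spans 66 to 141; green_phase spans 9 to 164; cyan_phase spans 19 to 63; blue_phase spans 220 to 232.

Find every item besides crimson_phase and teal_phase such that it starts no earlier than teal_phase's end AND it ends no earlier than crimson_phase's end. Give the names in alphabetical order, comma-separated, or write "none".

blue_phase

Conditions: its start is no earlier than teal_phase's end (X.start >= 119) AND its end is no earlier than crimson_phase's end (X.end >= 141).
amber_phase: start 66 >= 119? ✗; end 182 >= 141? ✓ → no.
blue_phase: start 220 >= 119? ✓; end 232 >= 141? ✓ → yes.
cyan_phase: start 19 >= 119? ✗; end 63 >= 141? ✗ → no.
green_phase: start 9 >= 119? ✗; end 164 >= 141? ✓ → no.
Result: blue_phase.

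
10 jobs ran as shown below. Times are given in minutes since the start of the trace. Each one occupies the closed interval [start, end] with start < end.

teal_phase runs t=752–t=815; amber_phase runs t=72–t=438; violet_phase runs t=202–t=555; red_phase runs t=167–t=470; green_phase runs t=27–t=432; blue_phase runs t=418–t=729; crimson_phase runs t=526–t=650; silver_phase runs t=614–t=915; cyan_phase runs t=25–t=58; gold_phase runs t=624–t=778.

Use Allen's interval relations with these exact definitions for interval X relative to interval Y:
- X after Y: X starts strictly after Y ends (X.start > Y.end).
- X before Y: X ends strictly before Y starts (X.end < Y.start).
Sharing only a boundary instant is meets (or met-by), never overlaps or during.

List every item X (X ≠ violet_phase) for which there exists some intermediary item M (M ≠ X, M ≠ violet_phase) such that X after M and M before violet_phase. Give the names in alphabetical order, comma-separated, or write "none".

amber_phase, blue_phase, crimson_phase, gold_phase, red_phase, silver_phase, teal_phase

Target violet_phase = [t=202, t=555].
Intermediaries M with M before violet_phase: cyan_phase.
Via cyan_phase — items with X after cyan_phase: amber_phase, blue_phase, crimson_phase, gold_phase, red_phase, silver_phase, teal_phase.
Union: amber_phase, blue_phase, crimson_phase, gold_phase, red_phase, silver_phase, teal_phase.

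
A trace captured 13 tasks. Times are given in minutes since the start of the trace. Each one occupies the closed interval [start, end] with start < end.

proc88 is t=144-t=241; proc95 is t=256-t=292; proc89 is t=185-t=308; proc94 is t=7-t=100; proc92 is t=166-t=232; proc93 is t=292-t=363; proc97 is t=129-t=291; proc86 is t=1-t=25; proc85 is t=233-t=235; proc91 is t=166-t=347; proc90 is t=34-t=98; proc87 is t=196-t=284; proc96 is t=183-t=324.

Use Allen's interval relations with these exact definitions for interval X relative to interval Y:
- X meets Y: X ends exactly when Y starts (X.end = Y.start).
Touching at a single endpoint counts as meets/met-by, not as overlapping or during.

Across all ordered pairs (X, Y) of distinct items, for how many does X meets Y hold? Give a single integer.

1

Checking all 156 ordered pairs for relation 'meets'; matching pairs in alphabetical order:
(proc95, proc93): proc95 meets proc93 ✓
Count: 1.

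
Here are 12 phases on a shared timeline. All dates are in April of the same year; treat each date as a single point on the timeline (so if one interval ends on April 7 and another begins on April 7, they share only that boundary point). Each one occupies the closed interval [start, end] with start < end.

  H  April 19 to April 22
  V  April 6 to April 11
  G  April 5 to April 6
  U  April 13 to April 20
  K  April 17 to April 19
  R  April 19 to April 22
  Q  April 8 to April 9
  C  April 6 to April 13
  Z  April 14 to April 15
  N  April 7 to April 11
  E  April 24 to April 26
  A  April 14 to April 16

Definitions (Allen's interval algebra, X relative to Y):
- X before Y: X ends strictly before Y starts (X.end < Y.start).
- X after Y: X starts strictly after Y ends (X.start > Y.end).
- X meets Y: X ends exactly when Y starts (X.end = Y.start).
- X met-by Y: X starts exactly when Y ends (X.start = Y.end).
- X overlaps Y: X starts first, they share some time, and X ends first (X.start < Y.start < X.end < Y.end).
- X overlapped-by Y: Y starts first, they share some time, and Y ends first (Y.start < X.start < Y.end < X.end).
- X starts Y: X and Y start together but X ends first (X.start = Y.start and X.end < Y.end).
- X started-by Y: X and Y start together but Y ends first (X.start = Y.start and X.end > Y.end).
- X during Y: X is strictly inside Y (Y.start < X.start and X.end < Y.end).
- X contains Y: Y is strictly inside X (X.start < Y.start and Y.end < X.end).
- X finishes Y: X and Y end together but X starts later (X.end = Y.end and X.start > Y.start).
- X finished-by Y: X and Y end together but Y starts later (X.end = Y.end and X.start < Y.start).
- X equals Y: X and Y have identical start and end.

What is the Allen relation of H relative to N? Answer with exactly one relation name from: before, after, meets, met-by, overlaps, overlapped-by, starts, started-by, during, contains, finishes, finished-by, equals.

H = [April 19, April 22]; N = [April 7, April 11].
Compare endpoints: H.start > N.start, H.start > N.end, H.end > N.start, H.end > N.end.
That pattern is 'after'.

after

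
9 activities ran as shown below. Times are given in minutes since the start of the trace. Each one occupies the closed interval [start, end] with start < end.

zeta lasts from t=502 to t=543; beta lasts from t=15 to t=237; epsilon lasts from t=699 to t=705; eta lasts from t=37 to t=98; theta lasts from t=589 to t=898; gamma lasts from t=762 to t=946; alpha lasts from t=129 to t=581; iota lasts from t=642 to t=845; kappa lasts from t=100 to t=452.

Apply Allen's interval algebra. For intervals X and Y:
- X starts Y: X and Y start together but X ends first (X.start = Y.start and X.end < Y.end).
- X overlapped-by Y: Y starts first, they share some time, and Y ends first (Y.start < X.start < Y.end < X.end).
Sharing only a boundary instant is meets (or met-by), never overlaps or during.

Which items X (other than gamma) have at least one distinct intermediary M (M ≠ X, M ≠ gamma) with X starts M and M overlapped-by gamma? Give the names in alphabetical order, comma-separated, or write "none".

none

Target gamma = [t=762, t=946].
Intermediaries M with M overlapped-by gamma: none.
Union: none.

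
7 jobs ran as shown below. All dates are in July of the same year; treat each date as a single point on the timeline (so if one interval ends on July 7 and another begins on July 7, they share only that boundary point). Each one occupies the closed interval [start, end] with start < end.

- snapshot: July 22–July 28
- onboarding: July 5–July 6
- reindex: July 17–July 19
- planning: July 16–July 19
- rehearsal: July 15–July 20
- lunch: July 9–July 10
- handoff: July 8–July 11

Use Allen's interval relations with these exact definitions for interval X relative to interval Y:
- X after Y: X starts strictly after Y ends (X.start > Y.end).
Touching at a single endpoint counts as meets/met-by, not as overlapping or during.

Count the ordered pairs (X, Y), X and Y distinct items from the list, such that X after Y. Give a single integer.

Checking all 42 ordered pairs for relation 'after'; matching pairs in alphabetical order:
(handoff, onboarding): handoff after onboarding ✓
(lunch, onboarding): lunch after onboarding ✓
(planning, handoff): planning after handoff ✓
(planning, lunch): planning after lunch ✓
(planning, onboarding): planning after onboarding ✓
(rehearsal, handoff): rehearsal after handoff ✓
(rehearsal, lunch): rehearsal after lunch ✓
(rehearsal, onboarding): rehearsal after onboarding ✓
(reindex, handoff): reindex after handoff ✓
(reindex, lunch): reindex after lunch ✓
(reindex, onboarding): reindex after onboarding ✓
(snapshot, handoff): snapshot after handoff ✓
(snapshot, lunch): snapshot after lunch ✓
(snapshot, onboarding): snapshot after onboarding ✓
(snapshot, planning): snapshot after planning ✓
(snapshot, rehearsal): snapshot after rehearsal ✓
(snapshot, reindex): snapshot after reindex ✓
Count: 17.

17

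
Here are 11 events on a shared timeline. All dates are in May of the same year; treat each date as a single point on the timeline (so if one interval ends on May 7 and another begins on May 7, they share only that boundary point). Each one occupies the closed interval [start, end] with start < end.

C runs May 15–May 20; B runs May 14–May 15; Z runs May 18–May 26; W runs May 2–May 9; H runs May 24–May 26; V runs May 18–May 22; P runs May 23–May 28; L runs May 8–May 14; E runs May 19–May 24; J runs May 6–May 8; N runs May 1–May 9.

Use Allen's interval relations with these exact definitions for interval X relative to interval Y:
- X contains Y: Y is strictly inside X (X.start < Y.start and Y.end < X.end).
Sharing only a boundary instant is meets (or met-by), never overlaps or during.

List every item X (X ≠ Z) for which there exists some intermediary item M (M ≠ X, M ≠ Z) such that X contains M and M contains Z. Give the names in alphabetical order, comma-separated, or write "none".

none

Target Z = [May 18, May 26].
Intermediaries M with M contains Z: none.
Union: none.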